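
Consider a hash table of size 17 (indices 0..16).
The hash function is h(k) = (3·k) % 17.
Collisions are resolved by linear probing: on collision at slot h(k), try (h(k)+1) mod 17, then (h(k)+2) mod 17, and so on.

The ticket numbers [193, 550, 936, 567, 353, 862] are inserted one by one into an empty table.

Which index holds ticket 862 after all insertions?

6

193 hashes to 1; slot 1 is free → place at 1.
550 hashes to 1; 1 taken → place at 2.
936 hashes to 3; slot 3 is free → place at 3.
567 hashes to 1; 1,2,3 taken → place at 4.
353 hashes to 5; slot 5 is free → place at 5.
862 hashes to 2; 2,3,4,5 taken → place at 6.
Table: [_, 193, 550, 936, 567, 353, 862, _, _, _, _, _, _, _, _, _, _]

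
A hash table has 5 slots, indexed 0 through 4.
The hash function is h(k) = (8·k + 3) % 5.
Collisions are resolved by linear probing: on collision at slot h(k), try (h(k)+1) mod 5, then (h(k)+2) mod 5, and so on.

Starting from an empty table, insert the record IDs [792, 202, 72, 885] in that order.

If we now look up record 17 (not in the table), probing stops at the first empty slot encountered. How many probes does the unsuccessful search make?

4

Insert 792: h=4, slot 4 empty → index 4.
Insert 202: h=4, slot 4 occupied → index 0.
Insert 72: h=4, slots 4,0 occupied → index 1.
Insert 885: h=3, slot 3 empty → index 3.
Table: [202, 72, ., 885, 792]
Lookup 17: h=4, probe 4,0,1,2 → slot 2 empty, not found.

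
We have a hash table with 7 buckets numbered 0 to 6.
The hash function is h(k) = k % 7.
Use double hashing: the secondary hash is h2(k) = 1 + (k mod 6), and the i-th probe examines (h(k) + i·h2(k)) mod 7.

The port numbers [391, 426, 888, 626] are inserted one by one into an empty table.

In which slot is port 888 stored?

Insert 391: h=6, slot 6 empty => index 6.
Insert 426: h=6, h2=1, slot 6 occupied => index 0.
Insert 888: h=6, h2=1, slots 6,0 occupied => index 1.
Insert 626: h=3, slot 3 empty => index 3.
Table: [426, 888, ∅, 626, ∅, ∅, 391]

1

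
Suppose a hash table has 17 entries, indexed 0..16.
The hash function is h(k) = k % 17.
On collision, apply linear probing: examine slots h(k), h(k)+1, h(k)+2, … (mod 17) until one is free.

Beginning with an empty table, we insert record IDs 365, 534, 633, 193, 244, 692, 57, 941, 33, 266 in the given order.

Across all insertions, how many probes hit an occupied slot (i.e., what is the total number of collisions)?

365: h=8 => slot 8
534: h=7 => slot 7
633: h=4 => slot 4
193: h=6 => slot 6
244: h=6, probe 6,7,8,9 => slot 9
692: h=12 => slot 12
57: h=6, probe 6,7,8,9,10 => slot 10
941: h=6, probe 6,7,8,9,10,11 => slot 11
33: h=16 => slot 16
266: h=11, probe 11,12,13 => slot 13
Table: [∅, ∅, ∅, ∅, 633, ∅, 193, 534, 365, 244, 57, 941, 692, 266, ∅, ∅, 33]

14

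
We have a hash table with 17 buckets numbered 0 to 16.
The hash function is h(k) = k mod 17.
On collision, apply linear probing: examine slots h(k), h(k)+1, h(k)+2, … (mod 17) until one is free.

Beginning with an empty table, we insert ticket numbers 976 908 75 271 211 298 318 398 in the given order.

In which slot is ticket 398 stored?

13

976: h=7 → slot 7
908: h=7, probe 7,8 → slot 8
75: h=7, probe 7,8,9 → slot 9
271: h=16 → slot 16
211: h=7, probe 7,8,9,10 → slot 10
298: h=9, probe 9,10,11 → slot 11
318: h=12 → slot 12
398: h=7, probe 7,8,9,10,11,12,13 → slot 13
Table: [_, _, _, _, _, _, _, 976, 908, 75, 211, 298, 318, 398, _, _, 271]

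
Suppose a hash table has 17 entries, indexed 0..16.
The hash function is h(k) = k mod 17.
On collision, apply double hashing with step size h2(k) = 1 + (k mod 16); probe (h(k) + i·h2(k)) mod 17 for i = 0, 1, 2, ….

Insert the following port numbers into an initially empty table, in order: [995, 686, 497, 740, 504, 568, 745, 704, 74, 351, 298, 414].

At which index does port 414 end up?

2

Insert 995: h=9, slot 9 empty => index 9.
Insert 686: h=6, slot 6 empty => index 6.
Insert 497: h=4, slot 4 empty => index 4.
Insert 740: h=9, h2=5, slot 9 occupied => index 14.
Insert 504: h=11, slot 11 empty => index 11.
Insert 568: h=7, slot 7 empty => index 7.
Insert 745: h=14, h2=10, slots 14,7 occupied => index 0.
Insert 704: h=7, h2=1, slot 7 occupied => index 8.
Insert 74: h=6, h2=11, slots 6,0,11 occupied => index 5.
Insert 351: h=11, h2=16, slot 11 occupied => index 10.
Insert 298: h=9, h2=11, slot 9 occupied => index 3.
Insert 414: h=6, h2=15, slots 6,4 occupied => index 2.
Table: [745, —, 414, 298, 497, 74, 686, 568, 704, 995, 351, 504, —, —, 740, —, —]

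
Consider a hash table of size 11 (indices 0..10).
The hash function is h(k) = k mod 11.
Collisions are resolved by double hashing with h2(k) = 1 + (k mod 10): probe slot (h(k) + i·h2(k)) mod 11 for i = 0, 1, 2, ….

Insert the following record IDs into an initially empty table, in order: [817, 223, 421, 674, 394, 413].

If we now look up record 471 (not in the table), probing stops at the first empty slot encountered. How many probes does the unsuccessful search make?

817: h=3 => slot 3
223: h=3, h2=4, probe 3,7 => slot 7
421: h=3, h2=2, probe 3,5 => slot 5
674: h=3, h2=5, probe 3,8 => slot 8
394: h=9 => slot 9
413: h=6 => slot 6
Table: [—, —, —, 817, —, 421, 413, 223, 674, 394, —]
Lookup 471: h=9, h2=2, probe 9,0 → slot 0 empty, not found.

2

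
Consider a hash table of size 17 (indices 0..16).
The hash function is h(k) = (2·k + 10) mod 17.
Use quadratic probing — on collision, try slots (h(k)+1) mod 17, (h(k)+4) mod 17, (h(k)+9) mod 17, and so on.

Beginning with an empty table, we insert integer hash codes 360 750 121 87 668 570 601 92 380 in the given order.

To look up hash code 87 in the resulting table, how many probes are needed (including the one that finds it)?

3

360 hashes to 16; slot 16 is free -> place at 16.
750 hashes to 14; slot 14 is free -> place at 14.
121 hashes to 14; 14 taken -> place at 15.
87 hashes to 14; 14,15 taken -> place at 1.
668 hashes to 3; slot 3 is free -> place at 3.
570 hashes to 11; slot 11 is free -> place at 11.
601 hashes to 5; slot 5 is free -> place at 5.
92 hashes to 7; slot 7 is free -> place at 7.
380 hashes to 5; 5 taken -> place at 6.
Table: [—, 87, —, 668, —, 601, 380, 92, —, —, —, 570, —, —, 750, 121, 360]
Lookup 87: h=14, probe 14,15,1 → found at 1.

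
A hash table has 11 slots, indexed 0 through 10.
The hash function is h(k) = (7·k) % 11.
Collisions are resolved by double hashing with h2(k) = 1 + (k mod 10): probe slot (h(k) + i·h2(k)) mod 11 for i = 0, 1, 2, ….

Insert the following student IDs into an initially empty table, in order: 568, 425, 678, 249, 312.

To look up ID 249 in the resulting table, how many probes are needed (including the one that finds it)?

2

568: h=5 → slot 5
425: h=5, h2=6, probe 5,0 → slot 0
678: h=5, h2=9, probe 5,3 → slot 3
249: h=5, h2=10, probe 5,4 → slot 4
312: h=6 → slot 6
Table: [425, _, _, 678, 249, 568, 312, _, _, _, _]
Lookup 249: h=5, h2=10, probe 5,4 → found at 4.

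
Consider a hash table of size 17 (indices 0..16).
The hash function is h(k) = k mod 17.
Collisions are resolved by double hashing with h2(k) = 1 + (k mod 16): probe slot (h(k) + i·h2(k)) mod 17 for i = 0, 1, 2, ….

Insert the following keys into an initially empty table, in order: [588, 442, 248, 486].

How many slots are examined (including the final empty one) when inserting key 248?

Insert 588: h=10, slot 10 empty -> index 10.
Insert 442: h=0, slot 0 empty -> index 0.
Insert 248: h=10, h2=9, slot 10 occupied -> index 2.
Insert 486: h=10, h2=7, slots 10,0 occupied -> index 7.
Table: [442, _, 248, _, _, _, _, 486, _, _, 588, _, _, _, _, _, _]

2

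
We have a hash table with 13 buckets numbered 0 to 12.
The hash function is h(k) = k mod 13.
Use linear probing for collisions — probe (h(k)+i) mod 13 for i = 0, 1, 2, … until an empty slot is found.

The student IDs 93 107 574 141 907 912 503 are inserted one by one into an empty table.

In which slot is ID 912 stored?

Insert 93: h=2, slot 2 empty -> index 2.
Insert 107: h=3, slot 3 empty -> index 3.
Insert 574: h=2, slots 2,3 occupied -> index 4.
Insert 141: h=11, slot 11 empty -> index 11.
Insert 907: h=10, slot 10 empty -> index 10.
Insert 912: h=2, slots 2,3,4 occupied -> index 5.
Insert 503: h=9, slot 9 empty -> index 9.
Table: [., ., 93, 107, 574, 912, ., ., ., 503, 907, 141, .]

5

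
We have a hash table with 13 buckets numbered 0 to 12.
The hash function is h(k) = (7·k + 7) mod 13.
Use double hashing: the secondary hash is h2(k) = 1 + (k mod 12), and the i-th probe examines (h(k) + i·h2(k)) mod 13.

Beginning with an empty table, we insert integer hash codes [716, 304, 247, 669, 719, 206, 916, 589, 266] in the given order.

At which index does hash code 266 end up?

716 hashes to 1; slot 1 is free => place at 1.
304 hashes to 3; slot 3 is free => place at 3.
247 hashes to 7; slot 7 is free => place at 7.
669 hashes to 10; slot 10 is free => place at 10.
719 hashes to 9; slot 9 is free => place at 9.
206 hashes to 6; slot 6 is free => place at 6.
916 hashes to 10, h2=5; 10 taken => place at 2.
589 hashes to 9, h2=2; 9 taken => place at 11.
266 hashes to 10, h2=3; 10 taken => place at 0.
Table: [266, 716, 916, 304, ∅, ∅, 206, 247, ∅, 719, 669, 589, ∅]

0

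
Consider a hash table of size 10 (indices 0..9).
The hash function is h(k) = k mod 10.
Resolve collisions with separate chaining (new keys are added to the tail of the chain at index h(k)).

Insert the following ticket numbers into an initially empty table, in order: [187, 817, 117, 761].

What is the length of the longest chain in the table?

3

187 → bucket 7
817 → bucket 7 (collision)
117 → bucket 7 (collision)
761 → bucket 1
Final buckets:
0: _
1: 761
2: _
3: _
4: _
5: _
6: _
7: 187 -> 817 -> 117
8: _
9: _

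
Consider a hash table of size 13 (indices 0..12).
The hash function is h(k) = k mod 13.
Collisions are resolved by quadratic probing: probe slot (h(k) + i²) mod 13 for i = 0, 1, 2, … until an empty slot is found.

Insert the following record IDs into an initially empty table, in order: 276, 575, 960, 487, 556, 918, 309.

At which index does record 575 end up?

4

Insert 276: h=3, slot 3 empty -> index 3.
Insert 575: h=3, slot 3 occupied -> index 4.
Insert 960: h=11, slot 11 empty -> index 11.
Insert 487: h=6, slot 6 empty -> index 6.
Insert 556: h=10, slot 10 empty -> index 10.
Insert 918: h=8, slot 8 empty -> index 8.
Insert 309: h=10, slots 10,11 occupied -> index 1.
Table: [_, 309, _, 276, 575, _, 487, _, 918, _, 556, 960, _]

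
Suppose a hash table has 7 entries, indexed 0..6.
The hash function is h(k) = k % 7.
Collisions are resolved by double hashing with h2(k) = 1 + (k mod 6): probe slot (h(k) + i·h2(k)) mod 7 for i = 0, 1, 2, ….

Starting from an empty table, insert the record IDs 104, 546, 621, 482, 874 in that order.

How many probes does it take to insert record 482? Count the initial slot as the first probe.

104: h=6 → slot 6
546: h=0 → slot 0
621: h=5 → slot 5
482: h=6, h2=3, probe 6,2 → slot 2
874: h=6, h2=5, probe 6,4 → slot 4
Table: [546, -, 482, -, 874, 621, 104]

2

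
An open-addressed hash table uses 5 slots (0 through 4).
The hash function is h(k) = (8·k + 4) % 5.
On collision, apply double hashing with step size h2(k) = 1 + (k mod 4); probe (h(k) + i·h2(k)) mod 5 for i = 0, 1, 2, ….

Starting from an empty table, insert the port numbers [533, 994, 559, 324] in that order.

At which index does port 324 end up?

Insert 533: h=3, slot 3 empty → index 3.
Insert 994: h=1, slot 1 empty → index 1.
Insert 559: h=1, h2=4, slot 1 occupied → index 0.
Insert 324: h=1, h2=1, slot 1 occupied → index 2.
Table: [559, 994, 324, 533, -]

2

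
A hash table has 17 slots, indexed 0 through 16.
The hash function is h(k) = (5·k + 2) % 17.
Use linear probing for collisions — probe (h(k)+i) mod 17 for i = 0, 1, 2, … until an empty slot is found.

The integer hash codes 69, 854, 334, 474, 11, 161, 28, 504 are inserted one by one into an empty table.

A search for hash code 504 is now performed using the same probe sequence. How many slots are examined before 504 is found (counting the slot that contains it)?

7

69 hashes to 7; slot 7 is free -> place at 7.
854 hashes to 5; slot 5 is free -> place at 5.
334 hashes to 6; slot 6 is free -> place at 6.
474 hashes to 9; slot 9 is free -> place at 9.
11 hashes to 6; 6,7 taken -> place at 8.
161 hashes to 8; 8,9 taken -> place at 10.
28 hashes to 6; 6,7,8,9,10 taken -> place at 11.
504 hashes to 6; 6,7,8,9,10,11 taken -> place at 12.
Table: [-, -, -, -, -, 854, 334, 69, 11, 474, 161, 28, 504, -, -, -, -]
Lookup 504: h=6, probe 6,7,8,9,10,11,12 → found at 12.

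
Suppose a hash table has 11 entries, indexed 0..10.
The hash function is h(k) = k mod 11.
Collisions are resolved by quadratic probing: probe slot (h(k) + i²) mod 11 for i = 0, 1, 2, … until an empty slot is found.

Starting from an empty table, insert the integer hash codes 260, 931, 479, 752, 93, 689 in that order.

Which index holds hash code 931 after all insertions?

8

260: h=7 => slot 7
931: h=7, probe 7,8 => slot 8
479: h=6 => slot 6
752: h=4 => slot 4
93: h=5 => slot 5
689: h=7, probe 7,8,0 => slot 0
Table: [689, -, -, -, 752, 93, 479, 260, 931, -, -]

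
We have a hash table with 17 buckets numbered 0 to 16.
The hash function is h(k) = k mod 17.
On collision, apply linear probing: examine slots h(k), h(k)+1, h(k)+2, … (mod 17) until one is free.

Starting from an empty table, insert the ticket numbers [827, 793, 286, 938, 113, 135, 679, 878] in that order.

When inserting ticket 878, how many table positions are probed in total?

5

827 hashes to 11; slot 11 is free → place at 11.
793 hashes to 11; 11 taken → place at 12.
286 hashes to 14; slot 14 is free → place at 14.
938 hashes to 3; slot 3 is free → place at 3.
113 hashes to 11; 11,12 taken → place at 13.
135 hashes to 16; slot 16 is free → place at 16.
679 hashes to 16; 16 taken → place at 0.
878 hashes to 11; 11,12,13,14 taken → place at 15.
Table: [679, -, -, 938, -, -, -, -, -, -, -, 827, 793, 113, 286, 878, 135]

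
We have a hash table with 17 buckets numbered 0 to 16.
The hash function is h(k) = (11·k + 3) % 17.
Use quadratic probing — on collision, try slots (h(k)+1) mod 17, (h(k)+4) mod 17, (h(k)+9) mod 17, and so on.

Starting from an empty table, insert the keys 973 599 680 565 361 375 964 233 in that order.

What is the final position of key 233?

8

Insert 973: h=13, slot 13 empty => index 13.
Insert 599: h=13, slot 13 occupied => index 14.
Insert 680: h=3, slot 3 empty => index 3.
Insert 565: h=13, slots 13,14 occupied => index 0.
Insert 361: h=13, slots 13,14,0 occupied => index 5.
Insert 375: h=14, slot 14 occupied => index 15.
Insert 964: h=16, slot 16 empty => index 16.
Insert 233: h=16, slots 16,0,3 occupied => index 8.
Table: [565, _, _, 680, _, 361, _, _, 233, _, _, _, _, 973, 599, 375, 964]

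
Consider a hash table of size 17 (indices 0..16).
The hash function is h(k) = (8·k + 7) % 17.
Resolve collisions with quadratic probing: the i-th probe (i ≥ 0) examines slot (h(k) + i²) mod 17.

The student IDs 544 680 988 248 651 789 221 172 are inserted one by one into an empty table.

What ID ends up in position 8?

680

Insert 544: h=7, slot 7 empty -> index 7.
Insert 680: h=7, slot 7 occupied -> index 8.
Insert 988: h=6, slot 6 empty -> index 6.
Insert 248: h=2, slot 2 empty -> index 2.
Insert 651: h=13, slot 13 empty -> index 13.
Insert 789: h=12, slot 12 empty -> index 12.
Insert 221: h=7, slots 7,8 occupied -> index 11.
Insert 172: h=6, slots 6,7 occupied -> index 10.
Table: [—, —, 248, —, —, —, 988, 544, 680, —, 172, 221, 789, 651, —, —, —]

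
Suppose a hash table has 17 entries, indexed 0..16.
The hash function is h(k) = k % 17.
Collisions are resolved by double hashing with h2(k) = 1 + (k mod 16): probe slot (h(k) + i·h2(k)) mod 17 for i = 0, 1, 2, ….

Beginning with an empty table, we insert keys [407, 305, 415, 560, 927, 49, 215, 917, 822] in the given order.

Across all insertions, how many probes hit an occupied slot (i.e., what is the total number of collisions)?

3

407 hashes to 16; slot 16 is free => place at 16.
305 hashes to 16, h2=2; 16 taken => place at 1.
415 hashes to 7; slot 7 is free => place at 7.
560 hashes to 16, h2=1; 16 taken => place at 0.
927 hashes to 9; slot 9 is free => place at 9.
49 hashes to 15; slot 15 is free => place at 15.
215 hashes to 11; slot 11 is free => place at 11.
917 hashes to 16, h2=6; 16 taken => place at 5.
822 hashes to 6; slot 6 is free => place at 6.
Table: [560, 305, _, _, _, 917, 822, 415, _, 927, _, 215, _, _, _, 49, 407]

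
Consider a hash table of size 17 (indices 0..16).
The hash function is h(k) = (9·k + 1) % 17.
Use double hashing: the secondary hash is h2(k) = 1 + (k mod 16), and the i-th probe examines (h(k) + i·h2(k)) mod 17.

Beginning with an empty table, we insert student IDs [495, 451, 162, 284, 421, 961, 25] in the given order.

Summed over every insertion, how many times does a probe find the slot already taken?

495: h=2 -> slot 2
451: h=14 -> slot 14
162: h=14, h2=3, probe 14,0 -> slot 0
284: h=7 -> slot 7
421: h=16 -> slot 16
961: h=14, h2=2, probe 14,16,1 -> slot 1
25: h=5 -> slot 5
Table: [162, 961, 495, ., ., 25, ., 284, ., ., ., ., ., ., 451, ., 421]

3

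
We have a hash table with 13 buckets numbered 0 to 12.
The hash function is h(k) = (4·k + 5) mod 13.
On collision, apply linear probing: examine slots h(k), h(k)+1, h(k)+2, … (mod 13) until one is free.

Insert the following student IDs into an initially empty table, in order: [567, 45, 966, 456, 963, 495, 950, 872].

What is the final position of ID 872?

Insert 567: h=11, slot 11 empty => index 11.
Insert 45: h=3, slot 3 empty => index 3.
Insert 966: h=8, slot 8 empty => index 8.
Insert 456: h=9, slot 9 empty => index 9.
Insert 963: h=9, slot 9 occupied => index 10.
Insert 495: h=9, slots 9,10,11 occupied => index 12.
Insert 950: h=9, slots 9,10,11,12 occupied => index 0.
Insert 872: h=9, slots 9,10,11,12,0 occupied => index 1.
Table: [950, 872, _, 45, _, _, _, _, 966, 456, 963, 567, 495]

1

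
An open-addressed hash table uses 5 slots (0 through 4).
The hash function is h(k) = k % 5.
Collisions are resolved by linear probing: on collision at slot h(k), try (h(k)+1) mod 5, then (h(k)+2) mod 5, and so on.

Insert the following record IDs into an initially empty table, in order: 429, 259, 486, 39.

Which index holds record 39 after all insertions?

429 hashes to 4; slot 4 is free → place at 4.
259 hashes to 4; 4 taken → place at 0.
486 hashes to 1; slot 1 is free → place at 1.
39 hashes to 4; 4,0,1 taken → place at 2.
Table: [259, 486, 39, _, 429]

2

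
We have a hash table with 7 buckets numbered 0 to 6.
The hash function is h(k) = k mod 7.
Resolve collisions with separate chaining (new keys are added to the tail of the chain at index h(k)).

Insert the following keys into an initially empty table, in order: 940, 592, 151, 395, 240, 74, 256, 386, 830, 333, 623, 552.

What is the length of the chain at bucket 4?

6

Insert 940: h=2, bucket 2 empty → new chain.
Insert 592: h=4, bucket 4 empty → new chain.
Insert 151: h=4, bucket 4 nonempty → append to chain.
Insert 395: h=3, bucket 3 empty → new chain.
Insert 240: h=2, bucket 2 nonempty → append to chain.
Insert 74: h=4, bucket 4 nonempty → append to chain.
Insert 256: h=4, bucket 4 nonempty → append to chain.
Insert 386: h=1, bucket 1 empty → new chain.
Insert 830: h=4, bucket 4 nonempty → append to chain.
Insert 333: h=4, bucket 4 nonempty → append to chain.
Insert 623: h=0, bucket 0 empty → new chain.
Insert 552: h=6, bucket 6 empty → new chain.
Final buckets:
0: 623
1: 386
2: 940 -> 240
3: 395
4: 592 -> 151 -> 74 -> 256 -> 830 -> 333
5: ∅
6: 552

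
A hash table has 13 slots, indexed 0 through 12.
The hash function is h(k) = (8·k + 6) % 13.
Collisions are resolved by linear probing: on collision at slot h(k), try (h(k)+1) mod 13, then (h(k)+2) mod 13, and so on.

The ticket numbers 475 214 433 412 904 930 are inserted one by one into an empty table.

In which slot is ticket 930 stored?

1

475: h=10 => slot 10
214: h=2 => slot 2
433: h=12 => slot 12
412: h=0 => slot 0
904: h=10, probe 10,11 => slot 11
930: h=10, probe 10,11,12,0,1 => slot 1
Table: [412, 930, 214, —, —, —, —, —, —, —, 475, 904, 433]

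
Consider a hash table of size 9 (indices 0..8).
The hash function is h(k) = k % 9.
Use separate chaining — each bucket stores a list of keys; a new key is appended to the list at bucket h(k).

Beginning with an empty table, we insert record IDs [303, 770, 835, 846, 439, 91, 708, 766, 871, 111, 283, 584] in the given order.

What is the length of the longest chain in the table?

303 -> bucket 6
770 -> bucket 5
835 -> bucket 7
846 -> bucket 0
439 -> bucket 7 (collision)
91 -> bucket 1
708 -> bucket 6 (collision)
766 -> bucket 1 (collision)
871 -> bucket 7 (collision)
111 -> bucket 3
283 -> bucket 4
584 -> bucket 8
Final buckets:
0: 846
1: 91 -> 766
2: .
3: 111
4: 283
5: 770
6: 303 -> 708
7: 835 -> 439 -> 871
8: 584

3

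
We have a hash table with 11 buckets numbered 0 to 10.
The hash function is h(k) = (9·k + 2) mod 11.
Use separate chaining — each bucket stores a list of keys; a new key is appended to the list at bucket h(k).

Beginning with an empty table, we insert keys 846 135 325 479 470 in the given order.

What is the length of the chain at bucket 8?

Insert 846: h=4, bucket 4 empty -> new chain.
Insert 135: h=7, bucket 7 empty -> new chain.
Insert 325: h=1, bucket 1 empty -> new chain.
Insert 479: h=1, bucket 1 nonempty -> append to chain.
Insert 470: h=8, bucket 8 empty -> new chain.
Final buckets:
0: .
1: 325 -> 479
2: .
3: .
4: 846
5: .
6: .
7: 135
8: 470
9: .
10: .

1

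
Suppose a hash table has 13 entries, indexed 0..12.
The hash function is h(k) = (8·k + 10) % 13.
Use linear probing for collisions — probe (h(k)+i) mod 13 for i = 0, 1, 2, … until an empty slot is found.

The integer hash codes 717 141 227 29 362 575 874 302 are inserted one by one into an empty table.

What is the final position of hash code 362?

9

717: h=0 -> slot 0
141: h=7 -> slot 7
227: h=6 -> slot 6
29: h=8 -> slot 8
362: h=7, probe 7,8,9 -> slot 9
575: h=8, probe 8,9,10 -> slot 10
874: h=8, probe 8,9,10,11 -> slot 11
302: h=8, probe 8,9,10,11,12 -> slot 12
Table: [717, —, —, —, —, —, 227, 141, 29, 362, 575, 874, 302]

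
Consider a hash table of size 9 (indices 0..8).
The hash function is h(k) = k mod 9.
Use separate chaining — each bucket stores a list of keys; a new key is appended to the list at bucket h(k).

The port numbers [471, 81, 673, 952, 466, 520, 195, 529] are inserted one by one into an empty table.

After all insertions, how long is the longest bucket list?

5

Insert 471: h=3, bucket 3 empty -> new chain.
Insert 81: h=0, bucket 0 empty -> new chain.
Insert 673: h=7, bucket 7 empty -> new chain.
Insert 952: h=7, bucket 7 nonempty -> append to chain.
Insert 466: h=7, bucket 7 nonempty -> append to chain.
Insert 520: h=7, bucket 7 nonempty -> append to chain.
Insert 195: h=6, bucket 6 empty -> new chain.
Insert 529: h=7, bucket 7 nonempty -> append to chain.
Final buckets:
0: 81
1: .
2: .
3: 471
4: .
5: .
6: 195
7: 673 -> 952 -> 466 -> 520 -> 529
8: .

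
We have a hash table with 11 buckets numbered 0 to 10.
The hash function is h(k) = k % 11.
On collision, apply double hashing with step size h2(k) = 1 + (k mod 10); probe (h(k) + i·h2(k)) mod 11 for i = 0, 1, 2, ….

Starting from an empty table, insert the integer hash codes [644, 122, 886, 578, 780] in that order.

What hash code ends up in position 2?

Insert 644: h=6, slot 6 empty -> index 6.
Insert 122: h=1, slot 1 empty -> index 1.
Insert 886: h=6, h2=7, slot 6 occupied -> index 2.
Insert 578: h=6, h2=9, slot 6 occupied -> index 4.
Insert 780: h=10, slot 10 empty -> index 10.
Table: [., 122, 886, ., 578, ., 644, ., ., ., 780]

886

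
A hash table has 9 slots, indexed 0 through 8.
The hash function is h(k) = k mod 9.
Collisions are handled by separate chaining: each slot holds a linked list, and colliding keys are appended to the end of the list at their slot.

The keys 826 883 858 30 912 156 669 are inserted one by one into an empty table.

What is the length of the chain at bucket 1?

1

826 → bucket 7
883 → bucket 1
858 → bucket 3
30 → bucket 3 (collision)
912 → bucket 3 (collision)
156 → bucket 3 (collision)
669 → bucket 3 (collision)
Final buckets:
0: _
1: 883
2: _
3: 858 -> 30 -> 912 -> 156 -> 669
4: _
5: _
6: _
7: 826
8: _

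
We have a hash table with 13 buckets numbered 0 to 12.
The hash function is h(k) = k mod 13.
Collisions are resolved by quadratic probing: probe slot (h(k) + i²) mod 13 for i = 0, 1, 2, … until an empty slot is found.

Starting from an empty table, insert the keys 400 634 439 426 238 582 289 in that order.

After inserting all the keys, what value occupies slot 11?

634

400 hashes to 10; slot 10 is free -> place at 10.
634 hashes to 10; 10 taken -> place at 11.
439 hashes to 10; 10,11 taken -> place at 1.
426 hashes to 10; 10,11,1 taken -> place at 6.
238 hashes to 4; slot 4 is free -> place at 4.
582 hashes to 10; 10,11,1,6 taken -> place at 0.
289 hashes to 3; slot 3 is free -> place at 3.
Table: [582, 439, ∅, 289, 238, ∅, 426, ∅, ∅, ∅, 400, 634, ∅]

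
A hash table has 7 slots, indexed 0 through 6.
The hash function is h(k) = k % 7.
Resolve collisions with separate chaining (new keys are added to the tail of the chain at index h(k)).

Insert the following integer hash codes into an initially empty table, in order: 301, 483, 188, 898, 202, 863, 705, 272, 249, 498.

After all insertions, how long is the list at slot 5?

Insert 301: h=0, bucket 0 empty → new chain.
Insert 483: h=0, bucket 0 nonempty → append to chain.
Insert 188: h=6, bucket 6 empty → new chain.
Insert 898: h=2, bucket 2 empty → new chain.
Insert 202: h=6, bucket 6 nonempty → append to chain.
Insert 863: h=2, bucket 2 nonempty → append to chain.
Insert 705: h=5, bucket 5 empty → new chain.
Insert 272: h=6, bucket 6 nonempty → append to chain.
Insert 249: h=4, bucket 4 empty → new chain.
Insert 498: h=1, bucket 1 empty → new chain.
Final buckets:
0: 301 -> 483
1: 498
2: 898 -> 863
3: -
4: 249
5: 705
6: 188 -> 202 -> 272

1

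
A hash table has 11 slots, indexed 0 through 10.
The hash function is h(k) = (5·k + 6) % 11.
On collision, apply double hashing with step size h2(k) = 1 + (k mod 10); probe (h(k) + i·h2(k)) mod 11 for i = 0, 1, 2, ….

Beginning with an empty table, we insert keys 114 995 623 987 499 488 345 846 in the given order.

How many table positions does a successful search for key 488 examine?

Insert 114: h=4, slot 4 empty -> index 4.
Insert 995: h=9, slot 9 empty -> index 9.
Insert 623: h=8, slot 8 empty -> index 8.
Insert 987: h=2, slot 2 empty -> index 2.
Insert 499: h=4, h2=10, slot 4 occupied -> index 3.
Insert 488: h=4, h2=9, slots 4,2 occupied -> index 0.
Insert 345: h=4, h2=6, slot 4 occupied -> index 10.
Insert 846: h=1, slot 1 empty -> index 1.
Table: [488, 846, 987, 499, 114, ., ., ., 623, 995, 345]
Lookup 488: h=4, h2=9, probe 4,2,0 → found at 0.

3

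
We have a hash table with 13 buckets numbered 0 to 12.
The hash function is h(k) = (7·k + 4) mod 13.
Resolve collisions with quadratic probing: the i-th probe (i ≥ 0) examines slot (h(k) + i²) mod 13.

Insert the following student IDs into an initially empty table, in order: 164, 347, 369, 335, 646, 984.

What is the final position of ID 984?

164: h=8 -> slot 8
347: h=2 -> slot 2
369: h=0 -> slot 0
335: h=9 -> slot 9
646: h=2, probe 2,3 -> slot 3
984: h=2, probe 2,3,6 -> slot 6
Table: [369, —, 347, 646, —, —, 984, —, 164, 335, —, —, —]

6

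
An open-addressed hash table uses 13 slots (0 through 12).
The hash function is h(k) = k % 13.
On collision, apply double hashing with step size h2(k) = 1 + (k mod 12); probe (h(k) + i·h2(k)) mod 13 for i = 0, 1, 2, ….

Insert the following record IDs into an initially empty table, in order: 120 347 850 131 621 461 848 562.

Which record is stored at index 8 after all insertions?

562

120: h=3 -> slot 3
347: h=9 -> slot 9
850: h=5 -> slot 5
131: h=1 -> slot 1
621: h=10 -> slot 10
461: h=6 -> slot 6
848: h=3, h2=9, probe 3,12 -> slot 12
562: h=3, h2=11, probe 3,1,12,10,8 -> slot 8
Table: [—, 131, —, 120, —, 850, 461, —, 562, 347, 621, —, 848]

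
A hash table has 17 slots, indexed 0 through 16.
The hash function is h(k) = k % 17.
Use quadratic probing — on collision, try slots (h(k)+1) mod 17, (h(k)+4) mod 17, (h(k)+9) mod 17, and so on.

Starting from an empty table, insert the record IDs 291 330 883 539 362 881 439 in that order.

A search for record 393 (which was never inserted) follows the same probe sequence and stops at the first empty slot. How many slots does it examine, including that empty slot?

291: h=2 -> slot 2
330: h=7 -> slot 7
883: h=16 -> slot 16
539: h=12 -> slot 12
362: h=5 -> slot 5
881: h=14 -> slot 14
439: h=14, probe 14,15 -> slot 15
Table: [., ., 291, ., ., 362, ., 330, ., ., ., ., 539, ., 881, 439, 883]
Lookup 393: h=2, probe 2,3 → slot 3 empty, not found.

2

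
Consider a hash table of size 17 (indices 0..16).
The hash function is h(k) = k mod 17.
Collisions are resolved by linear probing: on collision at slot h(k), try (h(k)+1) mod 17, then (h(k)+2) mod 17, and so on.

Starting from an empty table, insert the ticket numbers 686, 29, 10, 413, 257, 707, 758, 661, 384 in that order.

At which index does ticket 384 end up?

686: h=6 => slot 6
29: h=12 => slot 12
10: h=10 => slot 10
413: h=5 => slot 5
257: h=2 => slot 2
707: h=10, probe 10,11 => slot 11
758: h=10, probe 10,11,12,13 => slot 13
661: h=15 => slot 15
384: h=10, probe 10,11,12,13,14 => slot 14
Table: [_, _, 257, _, _, 413, 686, _, _, _, 10, 707, 29, 758, 384, 661, _]

14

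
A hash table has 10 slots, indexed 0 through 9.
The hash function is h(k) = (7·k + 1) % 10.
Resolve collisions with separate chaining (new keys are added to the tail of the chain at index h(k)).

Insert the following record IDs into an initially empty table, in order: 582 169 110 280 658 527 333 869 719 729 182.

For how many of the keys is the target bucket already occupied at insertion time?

Insert 582: h=5, bucket 5 empty -> new chain.
Insert 169: h=4, bucket 4 empty -> new chain.
Insert 110: h=1, bucket 1 empty -> new chain.
Insert 280: h=1, bucket 1 nonempty -> append to chain.
Insert 658: h=7, bucket 7 empty -> new chain.
Insert 527: h=0, bucket 0 empty -> new chain.
Insert 333: h=2, bucket 2 empty -> new chain.
Insert 869: h=4, bucket 4 nonempty -> append to chain.
Insert 719: h=4, bucket 4 nonempty -> append to chain.
Insert 729: h=4, bucket 4 nonempty -> append to chain.
Insert 182: h=5, bucket 5 nonempty -> append to chain.
Final buckets:
0: 527
1: 110 -> 280
2: 333
3: —
4: 169 -> 869 -> 719 -> 729
5: 582 -> 182
6: —
7: 658
8: —
9: —

5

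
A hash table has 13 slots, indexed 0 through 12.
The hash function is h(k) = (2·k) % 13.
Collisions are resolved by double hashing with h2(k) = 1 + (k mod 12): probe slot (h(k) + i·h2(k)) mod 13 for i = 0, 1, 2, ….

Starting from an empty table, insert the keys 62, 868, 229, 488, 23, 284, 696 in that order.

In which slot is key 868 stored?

12

62 hashes to 7; slot 7 is free -> place at 7.
868 hashes to 7, h2=5; 7 taken -> place at 12.
229 hashes to 3; slot 3 is free -> place at 3.
488 hashes to 1; slot 1 is free -> place at 1.
23 hashes to 7, h2=12; 7 taken -> place at 6.
284 hashes to 9; slot 9 is free -> place at 9.
696 hashes to 1, h2=1; 1 taken -> place at 2.
Table: [-, 488, 696, 229, -, -, 23, 62, -, 284, -, -, 868]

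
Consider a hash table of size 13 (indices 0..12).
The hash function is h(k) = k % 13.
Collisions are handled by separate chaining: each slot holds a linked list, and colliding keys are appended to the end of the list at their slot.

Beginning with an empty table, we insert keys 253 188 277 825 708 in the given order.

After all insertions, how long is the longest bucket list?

Insert 253: h=6, bucket 6 empty -> new chain.
Insert 188: h=6, bucket 6 nonempty -> append to chain.
Insert 277: h=4, bucket 4 empty -> new chain.
Insert 825: h=6, bucket 6 nonempty -> append to chain.
Insert 708: h=6, bucket 6 nonempty -> append to chain.
Final buckets:
0: _
1: _
2: _
3: _
4: 277
5: _
6: 253 -> 188 -> 825 -> 708
7: _
8: _
9: _
10: _
11: _
12: _

4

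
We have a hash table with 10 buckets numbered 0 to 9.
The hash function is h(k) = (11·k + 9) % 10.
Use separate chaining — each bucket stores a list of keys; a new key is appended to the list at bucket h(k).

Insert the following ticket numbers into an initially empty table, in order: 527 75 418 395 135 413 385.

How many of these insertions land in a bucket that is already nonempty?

527 → bucket 6
75 → bucket 4
418 → bucket 7
395 → bucket 4 (collision)
135 → bucket 4 (collision)
413 → bucket 2
385 → bucket 4 (collision)
Final buckets:
0: _
1: _
2: 413
3: _
4: 75 -> 395 -> 135 -> 385
5: _
6: 527
7: 418
8: _
9: _

3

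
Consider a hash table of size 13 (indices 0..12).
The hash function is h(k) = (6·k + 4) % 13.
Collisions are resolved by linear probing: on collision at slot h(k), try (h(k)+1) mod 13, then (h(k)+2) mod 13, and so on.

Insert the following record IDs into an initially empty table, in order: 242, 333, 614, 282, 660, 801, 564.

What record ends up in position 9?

614

242: h=0 -> slot 0
333: h=0, probe 0,1 -> slot 1
614: h=9 -> slot 9
282: h=6 -> slot 6
660: h=12 -> slot 12
801: h=0, probe 0,1,2 -> slot 2
564: h=8 -> slot 8
Table: [242, 333, 801, _, _, _, 282, _, 564, 614, _, _, 660]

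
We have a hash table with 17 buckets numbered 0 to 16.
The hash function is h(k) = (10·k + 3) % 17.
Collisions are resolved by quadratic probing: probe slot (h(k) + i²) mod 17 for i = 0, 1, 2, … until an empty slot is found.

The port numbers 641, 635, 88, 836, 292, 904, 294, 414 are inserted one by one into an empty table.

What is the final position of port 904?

8

641 hashes to 4; slot 4 is free => place at 4.
635 hashes to 12; slot 12 is free => place at 12.
88 hashes to 16; slot 16 is free => place at 16.
836 hashes to 16; 16 taken => place at 0.
292 hashes to 16; 16,0 taken => place at 3.
904 hashes to 16; 16,0,3 taken => place at 8.
294 hashes to 2; slot 2 is free => place at 2.
414 hashes to 12; 12 taken => place at 13.
Table: [836, —, 294, 292, 641, —, —, —, 904, —, —, —, 635, 414, —, —, 88]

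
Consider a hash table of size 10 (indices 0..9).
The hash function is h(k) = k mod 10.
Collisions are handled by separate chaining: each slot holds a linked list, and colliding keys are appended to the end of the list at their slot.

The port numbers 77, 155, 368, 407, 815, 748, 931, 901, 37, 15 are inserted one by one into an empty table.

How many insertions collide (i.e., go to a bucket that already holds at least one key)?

Insert 77: h=7, bucket 7 empty -> new chain.
Insert 155: h=5, bucket 5 empty -> new chain.
Insert 368: h=8, bucket 8 empty -> new chain.
Insert 407: h=7, bucket 7 nonempty -> append to chain.
Insert 815: h=5, bucket 5 nonempty -> append to chain.
Insert 748: h=8, bucket 8 nonempty -> append to chain.
Insert 931: h=1, bucket 1 empty -> new chain.
Insert 901: h=1, bucket 1 nonempty -> append to chain.
Insert 37: h=7, bucket 7 nonempty -> append to chain.
Insert 15: h=5, bucket 5 nonempty -> append to chain.
Final buckets:
0: —
1: 931 -> 901
2: —
3: —
4: —
5: 155 -> 815 -> 15
6: —
7: 77 -> 407 -> 37
8: 368 -> 748
9: —

6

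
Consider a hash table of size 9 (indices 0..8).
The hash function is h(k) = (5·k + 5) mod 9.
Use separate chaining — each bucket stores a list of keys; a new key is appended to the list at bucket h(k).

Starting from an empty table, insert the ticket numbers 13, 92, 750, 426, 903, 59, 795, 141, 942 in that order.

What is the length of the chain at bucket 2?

4

13 -> bucket 7
92 -> bucket 6
750 -> bucket 2
426 -> bucket 2 (collision)
903 -> bucket 2 (collision)
59 -> bucket 3
795 -> bucket 2 (collision)
141 -> bucket 8
942 -> bucket 8 (collision)
Final buckets:
0: -
1: -
2: 750 -> 426 -> 903 -> 795
3: 59
4: -
5: -
6: 92
7: 13
8: 141 -> 942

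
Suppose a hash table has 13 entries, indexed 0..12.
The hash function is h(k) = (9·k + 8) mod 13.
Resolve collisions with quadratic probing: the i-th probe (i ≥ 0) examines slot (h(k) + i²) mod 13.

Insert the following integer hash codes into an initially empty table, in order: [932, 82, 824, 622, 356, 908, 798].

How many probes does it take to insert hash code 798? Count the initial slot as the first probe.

Insert 932: h=11, slot 11 empty → index 11.
Insert 82: h=5, slot 5 empty → index 5.
Insert 824: h=1, slot 1 empty → index 1.
Insert 622: h=3, slot 3 empty → index 3.
Insert 356: h=1, slot 1 occupied → index 2.
Insert 908: h=3, slot 3 occupied → index 4.
Insert 798: h=1, slots 1,2,5 occupied → index 10.
Table: [_, 824, 356, 622, 908, 82, _, _, _, _, 798, 932, _]

4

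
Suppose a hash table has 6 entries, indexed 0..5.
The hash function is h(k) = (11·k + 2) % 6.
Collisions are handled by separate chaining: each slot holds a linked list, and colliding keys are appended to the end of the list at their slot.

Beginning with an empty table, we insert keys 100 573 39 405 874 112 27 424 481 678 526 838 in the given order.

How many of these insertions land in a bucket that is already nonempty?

100 -> bucket 4
573 -> bucket 5
39 -> bucket 5 (collision)
405 -> bucket 5 (collision)
874 -> bucket 4 (collision)
112 -> bucket 4 (collision)
27 -> bucket 5 (collision)
424 -> bucket 4 (collision)
481 -> bucket 1
678 -> bucket 2
526 -> bucket 4 (collision)
838 -> bucket 4 (collision)
Final buckets:
0: ∅
1: 481
2: 678
3: ∅
4: 100 -> 874 -> 112 -> 424 -> 526 -> 838
5: 573 -> 39 -> 405 -> 27

8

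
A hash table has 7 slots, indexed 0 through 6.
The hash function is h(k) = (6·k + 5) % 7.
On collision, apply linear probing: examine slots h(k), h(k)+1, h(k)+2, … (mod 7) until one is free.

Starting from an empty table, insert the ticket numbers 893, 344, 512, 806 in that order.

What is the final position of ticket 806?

893: h=1 -> slot 1
344: h=4 -> slot 4
512: h=4, probe 4,5 -> slot 5
806: h=4, probe 4,5,6 -> slot 6
Table: [., 893, ., ., 344, 512, 806]

6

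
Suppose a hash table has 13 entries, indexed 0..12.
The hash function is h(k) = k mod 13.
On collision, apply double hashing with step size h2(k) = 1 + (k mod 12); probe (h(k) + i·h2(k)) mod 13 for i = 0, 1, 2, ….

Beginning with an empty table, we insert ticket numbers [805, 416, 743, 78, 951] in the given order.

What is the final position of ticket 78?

805 hashes to 12; slot 12 is free → place at 12.
416 hashes to 0; slot 0 is free → place at 0.
743 hashes to 2; slot 2 is free → place at 2.
78 hashes to 0, h2=7; 0 taken → place at 7.
951 hashes to 2, h2=4; 2 taken → place at 6.
Table: [416, —, 743, —, —, —, 951, 78, —, —, —, —, 805]

7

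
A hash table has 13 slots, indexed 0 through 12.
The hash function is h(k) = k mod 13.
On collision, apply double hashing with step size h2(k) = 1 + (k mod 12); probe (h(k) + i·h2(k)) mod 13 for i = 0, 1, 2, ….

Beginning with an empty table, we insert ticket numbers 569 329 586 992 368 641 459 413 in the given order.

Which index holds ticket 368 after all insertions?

9

569 hashes to 10; slot 10 is free -> place at 10.
329 hashes to 4; slot 4 is free -> place at 4.
586 hashes to 1; slot 1 is free -> place at 1.
992 hashes to 4, h2=9; 4 taken -> place at 0.
368 hashes to 4, h2=9; 4,0 taken -> place at 9.
641 hashes to 4, h2=6; 4,10 taken -> place at 3.
459 hashes to 4, h2=4; 4 taken -> place at 8.
413 hashes to 10, h2=6; 10,3,9 taken -> place at 2.
Table: [992, 586, 413, 641, 329, _, _, _, 459, 368, 569, _, _]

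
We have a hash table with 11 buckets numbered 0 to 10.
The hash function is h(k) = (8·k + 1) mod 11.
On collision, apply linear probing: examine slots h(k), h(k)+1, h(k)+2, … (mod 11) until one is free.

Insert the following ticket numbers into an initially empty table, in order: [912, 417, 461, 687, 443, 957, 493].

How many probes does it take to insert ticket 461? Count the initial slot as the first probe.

912: h=4 => slot 4
417: h=4, probe 4,5 => slot 5
461: h=4, probe 4,5,6 => slot 6
687: h=8 => slot 8
443: h=3 => slot 3
957: h=1 => slot 1
493: h=7 => slot 7
Table: [_, 957, _, 443, 912, 417, 461, 493, 687, _, _]

3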